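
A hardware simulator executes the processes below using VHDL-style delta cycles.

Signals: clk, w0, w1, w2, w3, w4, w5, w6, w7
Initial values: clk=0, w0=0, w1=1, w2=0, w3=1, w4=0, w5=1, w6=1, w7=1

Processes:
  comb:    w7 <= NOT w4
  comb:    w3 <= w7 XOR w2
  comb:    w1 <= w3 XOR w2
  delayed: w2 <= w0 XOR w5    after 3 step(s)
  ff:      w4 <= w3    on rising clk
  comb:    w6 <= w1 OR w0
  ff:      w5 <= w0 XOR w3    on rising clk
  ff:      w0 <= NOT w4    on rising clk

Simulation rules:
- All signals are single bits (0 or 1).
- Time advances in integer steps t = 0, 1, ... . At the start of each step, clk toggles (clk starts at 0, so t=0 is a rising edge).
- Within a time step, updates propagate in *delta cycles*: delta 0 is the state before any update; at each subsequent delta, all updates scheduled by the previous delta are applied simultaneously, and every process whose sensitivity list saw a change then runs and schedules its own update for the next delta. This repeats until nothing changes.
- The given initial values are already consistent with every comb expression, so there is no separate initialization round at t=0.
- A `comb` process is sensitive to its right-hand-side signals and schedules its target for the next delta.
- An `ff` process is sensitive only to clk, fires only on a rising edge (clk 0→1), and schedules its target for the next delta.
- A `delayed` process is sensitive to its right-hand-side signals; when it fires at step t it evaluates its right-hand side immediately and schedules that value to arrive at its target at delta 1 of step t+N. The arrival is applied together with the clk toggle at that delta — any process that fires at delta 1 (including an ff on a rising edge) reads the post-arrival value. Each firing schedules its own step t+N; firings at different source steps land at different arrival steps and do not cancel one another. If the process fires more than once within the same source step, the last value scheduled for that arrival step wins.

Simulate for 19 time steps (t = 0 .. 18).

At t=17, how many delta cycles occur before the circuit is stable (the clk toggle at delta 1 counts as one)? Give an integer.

4

t=0 Δ0: w4=0 w0=0 w5=1 clk=0 w6=1 w1=1 w3=1 w7=1 w2=0
  Δ1: clk:0→1
  Δ2: w4:0→1, w0:0→1
  Δ3: w7:1→0
  Δ4: w3:1→0
  Δ5: w1:1→0
  (5Δ to stable)
t=1 Δ0: w4=1 w0=1 w5=1 clk=1 w6=1 w1=0 w3=0 w7=0 w2=0
  Δ1: clk:1→0
  (1Δ to stable)
t=2 Δ0: w4=1 w0=1 w5=1 clk=0 w6=1 w1=0 w3=0 w7=0 w2=0
  Δ1: clk:0→1
  Δ2: w4:1→0, w0:1→0
  Δ3: w6:1→0, w7:0→1
  Δ4: w3:0→1
  Δ5: w1:0→1
  Δ6: w6:0→1
  (6Δ to stable)
t=3 Δ0: w4=0 w0=0 w5=1 clk=1 w6=1 w1=1 w3=1 w7=1 w2=0
  Δ1: clk:1→0
  (1Δ to stable)
t=4 Δ0: w4=0 w0=0 w5=1 clk=0 w6=1 w1=1 w3=1 w7=1 w2=0
  Δ1: clk:0→1
  Δ2: w4:0→1, w0:0→1
  Δ3: w7:1→0
  Δ4: w3:1→0
  Δ5: w1:1→0
  (5Δ to stable)
t=5 Δ0: w4=1 w0=1 w5=1 clk=1 w6=1 w1=0 w3=0 w7=0 w2=0
  Δ1: clk:1→0, w2:0→1
  Δ2: w1:0→1, w3:0→1
  Δ3: w1:1→0
  (3Δ to stable)
t=6 Δ0: w4=1 w0=1 w5=1 clk=0 w6=1 w1=0 w3=1 w7=0 w2=1
  Δ1: clk:0→1
  Δ2: w0:1→0, w5:1→0
  Δ3: w6:1→0
  (3Δ to stable)
t=7 Δ0: w4=1 w0=0 w5=0 clk=1 w6=0 w1=0 w3=1 w7=0 w2=1
  Δ1: clk:1→0, w2:1→0
  Δ2: w1:0→1, w3:1→0
  Δ3: w6:0→1, w1:1→0
  Δ4: w6:1→0
  (4Δ to stable)
t=8 Δ0: w4=1 w0=0 w5=0 clk=0 w6=0 w1=0 w3=0 w7=0 w2=0
  Δ1: clk:0→1
  Δ2: w4:1→0
  Δ3: w7:0→1
  Δ4: w3:0→1
  Δ5: w1:0→1
  Δ6: w6:0→1
  (6Δ to stable)
t=9 Δ0: w4=0 w0=0 w5=0 clk=1 w6=1 w1=1 w3=1 w7=1 w2=0
  Δ1: clk:1→0
  (1Δ to stable)
t=10 Δ0: w4=0 w0=0 w5=0 clk=0 w6=1 w1=1 w3=1 w7=1 w2=0
  Δ1: clk:0→1
  Δ2: w4:0→1, w0:0→1, w5:0→1
  Δ3: w7:1→0
  Δ4: w3:1→0
  Δ5: w1:1→0
  (5Δ to stable)
t=11 Δ0: w4=1 w0=1 w5=1 clk=1 w6=1 w1=0 w3=0 w7=0 w2=0
  Δ1: clk:1→0
  (1Δ to stable)
t=12 Δ0: w4=1 w0=1 w5=1 clk=0 w6=1 w1=0 w3=0 w7=0 w2=0
  Δ1: clk:0→1
  Δ2: w4:1→0, w0:1→0
  Δ3: w6:1→0, w7:0→1
  Δ4: w3:0→1
  Δ5: w1:0→1
  Δ6: w6:0→1
  (6Δ to stable)
t=13 Δ0: w4=0 w0=0 w5=1 clk=1 w6=1 w1=1 w3=1 w7=1 w2=0
  Δ1: clk:1→0
  (1Δ to stable)
t=14 Δ0: w4=0 w0=0 w5=1 clk=0 w6=1 w1=1 w3=1 w7=1 w2=0
  Δ1: clk:0→1
  Δ2: w4:0→1, w0:0→1
  Δ3: w7:1→0
  Δ4: w3:1→0
  Δ5: w1:1→0
  (5Δ to stable)
t=15 Δ0: w4=1 w0=1 w5=1 clk=1 w6=1 w1=0 w3=0 w7=0 w2=0
  Δ1: clk:1→0, w2:0→1
  Δ2: w1:0→1, w3:0→1
  Δ3: w1:1→0
  (3Δ to stable)
t=16 Δ0: w4=1 w0=1 w5=1 clk=0 w6=1 w1=0 w3=1 w7=0 w2=1
  Δ1: clk:0→1
  Δ2: w0:1→0, w5:1→0
  Δ3: w6:1→0
  (3Δ to stable)
t=17 Δ0: w4=1 w0=0 w5=0 clk=1 w6=0 w1=0 w3=1 w7=0 w2=1
  Δ1: clk:1→0, w2:1→0
  Δ2: w1:0→1, w3:1→0
  Δ3: w6:0→1, w1:1→0
  Δ4: w6:1→0
  (4Δ to stable)
t=18 Δ0: w4=1 w0=0 w5=0 clk=0 w6=0 w1=0 w3=0 w7=0 w2=0
  Δ1: clk:0→1
  Δ2: w4:1→0
  Δ3: w7:0→1
  Δ4: w3:0→1
  Δ5: w1:0→1
  Δ6: w6:0→1
  (6Δ to stable)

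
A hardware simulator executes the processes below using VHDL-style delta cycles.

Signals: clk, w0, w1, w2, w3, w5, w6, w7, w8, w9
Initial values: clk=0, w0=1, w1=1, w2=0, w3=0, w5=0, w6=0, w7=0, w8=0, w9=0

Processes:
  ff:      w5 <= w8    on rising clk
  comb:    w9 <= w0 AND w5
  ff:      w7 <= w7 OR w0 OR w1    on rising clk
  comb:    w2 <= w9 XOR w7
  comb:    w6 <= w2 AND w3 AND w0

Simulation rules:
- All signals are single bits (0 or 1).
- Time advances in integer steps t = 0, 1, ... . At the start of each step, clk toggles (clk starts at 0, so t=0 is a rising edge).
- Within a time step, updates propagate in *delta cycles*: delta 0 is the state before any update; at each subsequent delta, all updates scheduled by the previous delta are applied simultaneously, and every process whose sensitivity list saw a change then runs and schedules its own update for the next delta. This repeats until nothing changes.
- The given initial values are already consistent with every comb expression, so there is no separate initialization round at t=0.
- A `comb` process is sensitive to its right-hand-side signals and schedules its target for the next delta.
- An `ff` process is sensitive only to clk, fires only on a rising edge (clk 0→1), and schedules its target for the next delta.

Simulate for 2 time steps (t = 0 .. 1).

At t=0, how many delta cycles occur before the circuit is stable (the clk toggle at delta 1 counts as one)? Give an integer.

t=0 Δ0: w6=0 w2=0 w7=0 w9=0 w3=0 w5=0 w1=1 clk=0 w0=1 w8=0
  Δ1: clk:0→1
  Δ2: w7:0→1
  Δ3: w2:0→1
  (3Δ to stable)
t=1 Δ0: w6=0 w2=1 w7=1 w9=0 w3=0 w5=0 w1=1 clk=1 w0=1 w8=0
  Δ1: clk:1→0
  (1Δ to stable)

3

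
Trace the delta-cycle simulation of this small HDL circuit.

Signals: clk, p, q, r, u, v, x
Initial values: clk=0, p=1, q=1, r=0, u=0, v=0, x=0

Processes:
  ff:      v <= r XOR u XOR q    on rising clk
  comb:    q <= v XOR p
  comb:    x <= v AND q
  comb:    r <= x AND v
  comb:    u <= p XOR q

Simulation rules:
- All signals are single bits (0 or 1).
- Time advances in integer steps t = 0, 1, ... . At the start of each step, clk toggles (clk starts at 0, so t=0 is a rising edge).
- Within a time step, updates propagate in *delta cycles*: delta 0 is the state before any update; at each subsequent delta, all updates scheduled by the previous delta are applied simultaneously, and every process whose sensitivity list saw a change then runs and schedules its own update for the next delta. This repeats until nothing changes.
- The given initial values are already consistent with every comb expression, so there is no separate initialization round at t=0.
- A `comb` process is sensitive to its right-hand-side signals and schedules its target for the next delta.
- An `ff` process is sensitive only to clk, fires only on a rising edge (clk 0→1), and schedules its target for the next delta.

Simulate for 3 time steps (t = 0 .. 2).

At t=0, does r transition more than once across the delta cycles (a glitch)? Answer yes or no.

t=0 Δ0: x=0 v=0 p=1 clk=0 r=0 q=1 u=0
  Δ1: clk:0→1
  Δ2: v:0→1
  Δ3: x:0→1, q:1→0
  Δ4: x:1→0, r:0→1, u:0→1
  Δ5: r:1→0
  (5Δ to stable)
t=1 Δ0: x=0 v=1 p=1 clk=1 r=0 q=0 u=1
  Δ1: clk:1→0
  (1Δ to stable)
t=2 Δ0: x=0 v=1 p=1 clk=0 r=0 q=0 u=1
  Δ1: clk:0→1
  (1Δ to stable)

yes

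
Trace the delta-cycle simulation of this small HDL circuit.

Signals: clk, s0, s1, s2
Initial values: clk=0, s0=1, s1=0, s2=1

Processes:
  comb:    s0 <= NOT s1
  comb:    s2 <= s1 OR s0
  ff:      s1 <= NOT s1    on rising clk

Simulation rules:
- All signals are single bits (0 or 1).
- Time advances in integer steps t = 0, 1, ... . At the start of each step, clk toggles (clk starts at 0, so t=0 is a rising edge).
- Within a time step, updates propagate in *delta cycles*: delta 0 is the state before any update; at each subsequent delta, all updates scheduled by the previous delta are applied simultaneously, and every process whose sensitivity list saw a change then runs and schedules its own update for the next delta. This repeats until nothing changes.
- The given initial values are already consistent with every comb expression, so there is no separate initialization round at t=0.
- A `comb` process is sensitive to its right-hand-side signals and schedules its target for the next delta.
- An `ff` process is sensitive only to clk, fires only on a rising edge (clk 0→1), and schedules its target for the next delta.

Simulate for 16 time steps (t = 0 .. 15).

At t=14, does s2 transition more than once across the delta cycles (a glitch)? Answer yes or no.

yes

[bits: clk,s0,s1,s2]
t=0: Δ0=0101 Δ1=1101 Δ2=1111 Δ3=1011 | 3Δ
t=1: Δ0=1011 Δ1=0011 | 1Δ
t=2: Δ0=0011 Δ1=1011 Δ2=1001 Δ3=1100 Δ4=1101 | 4Δ
t=3: Δ0=1101 Δ1=0101 | 1Δ
t=4: Δ0=0101 Δ1=1101 Δ2=1111 Δ3=1011 | 3Δ
t=5: Δ0=1011 Δ1=0011 | 1Δ
t=6: Δ0=0011 Δ1=1011 Δ2=1001 Δ3=1100 Δ4=1101 | 4Δ
t=7: Δ0=1101 Δ1=0101 | 1Δ
t=8: Δ0=0101 Δ1=1101 Δ2=1111 Δ3=1011 | 3Δ
t=9: Δ0=1011 Δ1=0011 | 1Δ
t=10: Δ0=0011 Δ1=1011 Δ2=1001 Δ3=1100 Δ4=1101 | 4Δ
t=11: Δ0=1101 Δ1=0101 | 1Δ
t=12: Δ0=0101 Δ1=1101 Δ2=1111 Δ3=1011 | 3Δ
t=13: Δ0=1011 Δ1=0011 | 1Δ
t=14: Δ0=0011 Δ1=1011 Δ2=1001 Δ3=1100 Δ4=1101 | 4Δ
t=15: Δ0=1101 Δ1=0101 | 1Δ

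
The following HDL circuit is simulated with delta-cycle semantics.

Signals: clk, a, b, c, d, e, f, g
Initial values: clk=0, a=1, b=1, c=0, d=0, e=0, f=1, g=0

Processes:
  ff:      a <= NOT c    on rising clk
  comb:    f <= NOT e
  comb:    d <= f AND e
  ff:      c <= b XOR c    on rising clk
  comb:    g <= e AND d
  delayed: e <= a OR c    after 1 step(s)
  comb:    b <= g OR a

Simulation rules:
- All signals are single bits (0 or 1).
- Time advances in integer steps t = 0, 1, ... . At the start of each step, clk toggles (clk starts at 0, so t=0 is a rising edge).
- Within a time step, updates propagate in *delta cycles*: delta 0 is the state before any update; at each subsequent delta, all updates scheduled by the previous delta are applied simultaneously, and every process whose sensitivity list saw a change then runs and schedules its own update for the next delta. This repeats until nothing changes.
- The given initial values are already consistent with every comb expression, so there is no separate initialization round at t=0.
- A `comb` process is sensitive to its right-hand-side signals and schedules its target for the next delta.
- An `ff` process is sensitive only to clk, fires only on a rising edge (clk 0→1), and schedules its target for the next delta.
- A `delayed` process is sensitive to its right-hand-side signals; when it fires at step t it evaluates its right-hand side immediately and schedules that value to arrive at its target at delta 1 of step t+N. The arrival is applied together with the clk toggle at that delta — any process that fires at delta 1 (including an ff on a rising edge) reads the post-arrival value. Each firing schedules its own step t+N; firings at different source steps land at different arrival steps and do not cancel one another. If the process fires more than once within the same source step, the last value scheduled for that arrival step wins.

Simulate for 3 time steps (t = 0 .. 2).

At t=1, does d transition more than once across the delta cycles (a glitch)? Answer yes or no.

t=0 Δ0: g=0 c=0 a=1 e=0 b=1 clk=0 f=1 d=0
  Δ1: clk:0→1
  Δ2: c:0→1
  (2Δ to stable)
t=1 Δ0: g=0 c=1 a=1 e=0 b=1 clk=1 f=1 d=0
  Δ1: e:0→1, clk:1→0
  Δ2: f:1→0, d:0→1
  Δ3: g:0→1, d:1→0
  Δ4: g:1→0
  (4Δ to stable)
t=2 Δ0: g=0 c=1 a=1 e=1 b=1 clk=0 f=0 d=0
  Δ1: clk:0→1
  Δ2: c:1→0, a:1→0
  Δ3: b:1→0
  (3Δ to stable)

yes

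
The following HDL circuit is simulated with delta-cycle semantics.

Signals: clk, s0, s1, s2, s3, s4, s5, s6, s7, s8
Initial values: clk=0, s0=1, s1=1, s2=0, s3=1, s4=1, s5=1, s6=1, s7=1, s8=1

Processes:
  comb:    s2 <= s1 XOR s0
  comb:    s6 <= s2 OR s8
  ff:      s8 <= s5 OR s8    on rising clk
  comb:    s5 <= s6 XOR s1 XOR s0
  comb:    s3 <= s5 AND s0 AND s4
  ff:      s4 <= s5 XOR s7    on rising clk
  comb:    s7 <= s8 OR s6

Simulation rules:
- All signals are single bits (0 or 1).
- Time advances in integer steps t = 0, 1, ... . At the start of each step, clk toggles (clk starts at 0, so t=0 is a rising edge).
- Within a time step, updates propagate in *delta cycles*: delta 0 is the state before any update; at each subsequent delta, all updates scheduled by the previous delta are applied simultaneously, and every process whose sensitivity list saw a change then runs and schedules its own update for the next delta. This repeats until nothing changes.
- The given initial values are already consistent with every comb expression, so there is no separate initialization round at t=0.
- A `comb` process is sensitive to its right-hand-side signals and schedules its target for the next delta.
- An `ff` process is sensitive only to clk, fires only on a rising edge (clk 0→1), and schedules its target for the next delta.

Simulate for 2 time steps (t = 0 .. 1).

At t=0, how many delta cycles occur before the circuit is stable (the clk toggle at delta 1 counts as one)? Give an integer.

t=0 Δ0: s0=1 s3=1 s1=1 s7=1 clk=0 s4=1 s6=1 s5=1 s2=0 s8=1
  Δ1: clk:0→1
  Δ2: s4:1→0
  Δ3: s3:1→0
  (3Δ to stable)
t=1 Δ0: s0=1 s3=0 s1=1 s7=1 clk=1 s4=0 s6=1 s5=1 s2=0 s8=1
  Δ1: clk:1→0
  (1Δ to stable)

3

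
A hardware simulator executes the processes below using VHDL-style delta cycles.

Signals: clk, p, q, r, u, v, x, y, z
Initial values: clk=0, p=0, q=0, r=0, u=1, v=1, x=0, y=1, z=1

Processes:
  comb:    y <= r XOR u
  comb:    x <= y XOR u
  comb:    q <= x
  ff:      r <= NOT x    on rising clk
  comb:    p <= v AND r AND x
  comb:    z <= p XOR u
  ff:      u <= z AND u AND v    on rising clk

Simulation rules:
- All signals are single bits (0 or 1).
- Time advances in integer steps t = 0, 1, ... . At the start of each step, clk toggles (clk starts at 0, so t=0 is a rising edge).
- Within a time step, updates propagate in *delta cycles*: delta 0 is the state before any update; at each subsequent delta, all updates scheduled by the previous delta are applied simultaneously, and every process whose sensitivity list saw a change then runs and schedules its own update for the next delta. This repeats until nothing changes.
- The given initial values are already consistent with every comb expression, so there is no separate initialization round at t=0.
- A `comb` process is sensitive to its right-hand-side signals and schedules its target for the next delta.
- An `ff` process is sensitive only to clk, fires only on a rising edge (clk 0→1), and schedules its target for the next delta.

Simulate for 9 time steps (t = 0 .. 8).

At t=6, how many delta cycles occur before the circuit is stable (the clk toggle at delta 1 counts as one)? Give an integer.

t0.Δ0 x=0 clk=0 q=0 r=0 z=1 v=1 p=0 u=1 y=1
t0.Δ1 x=0 clk=1 q=0 r=0 z=1 v=1 p=0 u=1 y=1
t0.Δ2 x=0 clk=1 q=0 r=1 z=1 v=1 p=0 u=1 y=1
t0.Δ3 x=0 clk=1 q=0 r=1 z=1 v=1 p=0 u=1 y=0
t0.Δ4 x=1 clk=1 q=0 r=1 z=1 v=1 p=0 u=1 y=0
t0.Δ5 x=1 clk=1 q=1 r=1 z=1 v=1 p=1 u=1 y=0
t0.Δ6 x=1 clk=1 q=1 r=1 z=0 v=1 p=1 u=1 y=0
t1.Δ0 x=1 clk=1 q=1 r=1 z=0 v=1 p=1 u=1 y=0
t1.Δ1 x=1 clk=0 q=1 r=1 z=0 v=1 p=1 u=1 y=0
t2.Δ0 x=1 clk=0 q=1 r=1 z=0 v=1 p=1 u=1 y=0
t2.Δ1 x=1 clk=1 q=1 r=1 z=0 v=1 p=1 u=1 y=0
t2.Δ2 x=1 clk=1 q=1 r=0 z=0 v=1 p=1 u=0 y=0
t2.Δ3 x=0 clk=1 q=1 r=0 z=1 v=1 p=0 u=0 y=0
t2.Δ4 x=0 clk=1 q=0 r=0 z=0 v=1 p=0 u=0 y=0
t3.Δ0 x=0 clk=1 q=0 r=0 z=0 v=1 p=0 u=0 y=0
t3.Δ1 x=0 clk=0 q=0 r=0 z=0 v=1 p=0 u=0 y=0
t4.Δ0 x=0 clk=0 q=0 r=0 z=0 v=1 p=0 u=0 y=0
t4.Δ1 x=0 clk=1 q=0 r=0 z=0 v=1 p=0 u=0 y=0
t4.Δ2 x=0 clk=1 q=0 r=1 z=0 v=1 p=0 u=0 y=0
t4.Δ3 x=0 clk=1 q=0 r=1 z=0 v=1 p=0 u=0 y=1
t4.Δ4 x=1 clk=1 q=0 r=1 z=0 v=1 p=0 u=0 y=1
t4.Δ5 x=1 clk=1 q=1 r=1 z=0 v=1 p=1 u=0 y=1
t4.Δ6 x=1 clk=1 q=1 r=1 z=1 v=1 p=1 u=0 y=1
t5.Δ0 x=1 clk=1 q=1 r=1 z=1 v=1 p=1 u=0 y=1
t5.Δ1 x=1 clk=0 q=1 r=1 z=1 v=1 p=1 u=0 y=1
t6.Δ0 x=1 clk=0 q=1 r=1 z=1 v=1 p=1 u=0 y=1
t6.Δ1 x=1 clk=1 q=1 r=1 z=1 v=1 p=1 u=0 y=1
t6.Δ2 x=1 clk=1 q=1 r=0 z=1 v=1 p=1 u=0 y=1
t6.Δ3 x=1 clk=1 q=1 r=0 z=1 v=1 p=0 u=0 y=0
t6.Δ4 x=0 clk=1 q=1 r=0 z=0 v=1 p=0 u=0 y=0
t6.Δ5 x=0 clk=1 q=0 r=0 z=0 v=1 p=0 u=0 y=0
t7.Δ0 x=0 clk=1 q=0 r=0 z=0 v=1 p=0 u=0 y=0
t7.Δ1 x=0 clk=0 q=0 r=0 z=0 v=1 p=0 u=0 y=0
t8.Δ0 x=0 clk=0 q=0 r=0 z=0 v=1 p=0 u=0 y=0
t8.Δ1 x=0 clk=1 q=0 r=0 z=0 v=1 p=0 u=0 y=0
t8.Δ2 x=0 clk=1 q=0 r=1 z=0 v=1 p=0 u=0 y=0
t8.Δ3 x=0 clk=1 q=0 r=1 z=0 v=1 p=0 u=0 y=1
t8.Δ4 x=1 clk=1 q=0 r=1 z=0 v=1 p=0 u=0 y=1
t8.Δ5 x=1 clk=1 q=1 r=1 z=0 v=1 p=1 u=0 y=1
t8.Δ6 x=1 clk=1 q=1 r=1 z=1 v=1 p=1 u=0 y=1

5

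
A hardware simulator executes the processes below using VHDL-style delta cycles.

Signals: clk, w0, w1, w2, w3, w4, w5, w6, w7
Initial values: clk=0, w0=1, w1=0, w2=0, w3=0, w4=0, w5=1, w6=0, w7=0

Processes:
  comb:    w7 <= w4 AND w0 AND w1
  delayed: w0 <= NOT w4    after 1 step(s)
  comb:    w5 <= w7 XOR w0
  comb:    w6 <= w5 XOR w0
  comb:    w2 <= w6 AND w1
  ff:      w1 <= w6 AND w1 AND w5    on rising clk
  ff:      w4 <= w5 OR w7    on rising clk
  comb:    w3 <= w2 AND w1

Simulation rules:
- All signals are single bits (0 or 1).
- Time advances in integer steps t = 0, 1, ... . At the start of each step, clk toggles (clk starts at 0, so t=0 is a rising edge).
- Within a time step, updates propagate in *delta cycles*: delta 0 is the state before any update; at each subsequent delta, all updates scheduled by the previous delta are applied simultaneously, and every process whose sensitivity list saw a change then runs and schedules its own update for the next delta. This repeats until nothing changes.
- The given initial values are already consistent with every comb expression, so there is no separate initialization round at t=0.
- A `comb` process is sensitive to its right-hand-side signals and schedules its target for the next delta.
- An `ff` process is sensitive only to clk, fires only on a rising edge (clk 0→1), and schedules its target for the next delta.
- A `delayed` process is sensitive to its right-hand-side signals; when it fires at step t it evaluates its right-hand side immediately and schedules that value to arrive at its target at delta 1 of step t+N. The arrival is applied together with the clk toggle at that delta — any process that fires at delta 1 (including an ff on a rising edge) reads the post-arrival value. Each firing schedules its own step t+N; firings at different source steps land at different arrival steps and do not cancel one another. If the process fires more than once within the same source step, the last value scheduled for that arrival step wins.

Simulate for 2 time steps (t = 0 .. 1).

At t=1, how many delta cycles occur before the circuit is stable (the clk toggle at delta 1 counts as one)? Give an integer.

t0.Δ0 w0=1 w7=0 w5=1 clk=0 w3=0 w6=0 w4=0 w1=0 w2=0
t0.Δ1 w0=1 w7=0 w5=1 clk=1 w3=0 w6=0 w4=0 w1=0 w2=0
t0.Δ2 w0=1 w7=0 w5=1 clk=1 w3=0 w6=0 w4=1 w1=0 w2=0
t1.Δ0 w0=1 w7=0 w5=1 clk=1 w3=0 w6=0 w4=1 w1=0 w2=0
t1.Δ1 w0=0 w7=0 w5=1 clk=0 w3=0 w6=0 w4=1 w1=0 w2=0
t1.Δ2 w0=0 w7=0 w5=0 clk=0 w3=0 w6=1 w4=1 w1=0 w2=0
t1.Δ3 w0=0 w7=0 w5=0 clk=0 w3=0 w6=0 w4=1 w1=0 w2=0

3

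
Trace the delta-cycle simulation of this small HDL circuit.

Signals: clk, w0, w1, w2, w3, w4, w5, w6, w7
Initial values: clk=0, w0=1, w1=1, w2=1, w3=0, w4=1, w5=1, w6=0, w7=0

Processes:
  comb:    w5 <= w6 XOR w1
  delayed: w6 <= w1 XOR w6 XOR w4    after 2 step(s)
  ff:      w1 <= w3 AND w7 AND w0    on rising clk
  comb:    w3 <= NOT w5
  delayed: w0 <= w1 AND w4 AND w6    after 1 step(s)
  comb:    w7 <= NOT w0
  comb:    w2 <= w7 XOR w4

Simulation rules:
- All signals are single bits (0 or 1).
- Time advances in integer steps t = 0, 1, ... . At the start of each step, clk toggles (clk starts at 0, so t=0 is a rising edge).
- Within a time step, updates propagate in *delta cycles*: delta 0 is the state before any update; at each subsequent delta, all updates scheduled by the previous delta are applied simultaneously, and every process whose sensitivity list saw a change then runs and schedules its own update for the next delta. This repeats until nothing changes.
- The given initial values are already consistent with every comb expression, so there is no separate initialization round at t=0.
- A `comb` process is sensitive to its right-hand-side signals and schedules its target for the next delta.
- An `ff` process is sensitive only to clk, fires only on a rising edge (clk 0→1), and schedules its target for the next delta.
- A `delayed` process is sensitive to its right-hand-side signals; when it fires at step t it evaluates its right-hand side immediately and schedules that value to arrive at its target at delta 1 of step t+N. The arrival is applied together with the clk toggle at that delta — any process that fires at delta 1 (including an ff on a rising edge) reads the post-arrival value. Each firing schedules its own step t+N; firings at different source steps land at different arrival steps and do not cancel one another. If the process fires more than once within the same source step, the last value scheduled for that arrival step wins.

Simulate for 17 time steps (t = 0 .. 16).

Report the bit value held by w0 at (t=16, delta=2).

t0.Δ0 w2=1 w6=0 clk=0 w4=1 w5=1 w3=0 w0=1 w1=1 w7=0
t0.Δ1 w2=1 w6=0 clk=1 w4=1 w5=1 w3=0 w0=1 w1=1 w7=0
t0.Δ2 w2=1 w6=0 clk=1 w4=1 w5=1 w3=0 w0=1 w1=0 w7=0
t0.Δ3 w2=1 w6=0 clk=1 w4=1 w5=0 w3=0 w0=1 w1=0 w7=0
t0.Δ4 w2=1 w6=0 clk=1 w4=1 w5=0 w3=1 w0=1 w1=0 w7=0
t1.Δ0 w2=1 w6=0 clk=1 w4=1 w5=0 w3=1 w0=1 w1=0 w7=0
t1.Δ1 w2=1 w6=0 clk=0 w4=1 w5=0 w3=1 w0=0 w1=0 w7=0
t1.Δ2 w2=1 w6=0 clk=0 w4=1 w5=0 w3=1 w0=0 w1=0 w7=1
t1.Δ3 w2=0 w6=0 clk=0 w4=1 w5=0 w3=1 w0=0 w1=0 w7=1
t2.Δ0 w2=0 w6=0 clk=0 w4=1 w5=0 w3=1 w0=0 w1=0 w7=1
t2.Δ1 w2=0 w6=1 clk=1 w4=1 w5=0 w3=1 w0=0 w1=0 w7=1
t2.Δ2 w2=0 w6=1 clk=1 w4=1 w5=1 w3=1 w0=0 w1=0 w7=1
t2.Δ3 w2=0 w6=1 clk=1 w4=1 w5=1 w3=0 w0=0 w1=0 w7=1
t3.Δ0 w2=0 w6=1 clk=1 w4=1 w5=1 w3=0 w0=0 w1=0 w7=1
t3.Δ1 w2=0 w6=1 clk=0 w4=1 w5=1 w3=0 w0=0 w1=0 w7=1
t4.Δ0 w2=0 w6=1 clk=0 w4=1 w5=1 w3=0 w0=0 w1=0 w7=1
t4.Δ1 w2=0 w6=0 clk=1 w4=1 w5=1 w3=0 w0=0 w1=0 w7=1
t4.Δ2 w2=0 w6=0 clk=1 w4=1 w5=0 w3=0 w0=0 w1=0 w7=1
t4.Δ3 w2=0 w6=0 clk=1 w4=1 w5=0 w3=1 w0=0 w1=0 w7=1
t5.Δ0 w2=0 w6=0 clk=1 w4=1 w5=0 w3=1 w0=0 w1=0 w7=1
t5.Δ1 w2=0 w6=0 clk=0 w4=1 w5=0 w3=1 w0=0 w1=0 w7=1
t6.Δ0 w2=0 w6=0 clk=0 w4=1 w5=0 w3=1 w0=0 w1=0 w7=1
t6.Δ1 w2=0 w6=1 clk=1 w4=1 w5=0 w3=1 w0=0 w1=0 w7=1
t6.Δ2 w2=0 w6=1 clk=1 w4=1 w5=1 w3=1 w0=0 w1=0 w7=1
t6.Δ3 w2=0 w6=1 clk=1 w4=1 w5=1 w3=0 w0=0 w1=0 w7=1
t7.Δ0 w2=0 w6=1 clk=1 w4=1 w5=1 w3=0 w0=0 w1=0 w7=1
t7.Δ1 w2=0 w6=1 clk=0 w4=1 w5=1 w3=0 w0=0 w1=0 w7=1
t8.Δ0 w2=0 w6=1 clk=0 w4=1 w5=1 w3=0 w0=0 w1=0 w7=1
t8.Δ1 w2=0 w6=0 clk=1 w4=1 w5=1 w3=0 w0=0 w1=0 w7=1
t8.Δ2 w2=0 w6=0 clk=1 w4=1 w5=0 w3=0 w0=0 w1=0 w7=1
t8.Δ3 w2=0 w6=0 clk=1 w4=1 w5=0 w3=1 w0=0 w1=0 w7=1
t9.Δ0 w2=0 w6=0 clk=1 w4=1 w5=0 w3=1 w0=0 w1=0 w7=1
t9.Δ1 w2=0 w6=0 clk=0 w4=1 w5=0 w3=1 w0=0 w1=0 w7=1
t10.Δ0 w2=0 w6=0 clk=0 w4=1 w5=0 w3=1 w0=0 w1=0 w7=1
t10.Δ1 w2=0 w6=1 clk=1 w4=1 w5=0 w3=1 w0=0 w1=0 w7=1
t10.Δ2 w2=0 w6=1 clk=1 w4=1 w5=1 w3=1 w0=0 w1=0 w7=1
t10.Δ3 w2=0 w6=1 clk=1 w4=1 w5=1 w3=0 w0=0 w1=0 w7=1
t11.Δ0 w2=0 w6=1 clk=1 w4=1 w5=1 w3=0 w0=0 w1=0 w7=1
t11.Δ1 w2=0 w6=1 clk=0 w4=1 w5=1 w3=0 w0=0 w1=0 w7=1
t12.Δ0 w2=0 w6=1 clk=0 w4=1 w5=1 w3=0 w0=0 w1=0 w7=1
t12.Δ1 w2=0 w6=0 clk=1 w4=1 w5=1 w3=0 w0=0 w1=0 w7=1
t12.Δ2 w2=0 w6=0 clk=1 w4=1 w5=0 w3=0 w0=0 w1=0 w7=1
t12.Δ3 w2=0 w6=0 clk=1 w4=1 w5=0 w3=1 w0=0 w1=0 w7=1
t13.Δ0 w2=0 w6=0 clk=1 w4=1 w5=0 w3=1 w0=0 w1=0 w7=1
t13.Δ1 w2=0 w6=0 clk=0 w4=1 w5=0 w3=1 w0=0 w1=0 w7=1
t14.Δ0 w2=0 w6=0 clk=0 w4=1 w5=0 w3=1 w0=0 w1=0 w7=1
t14.Δ1 w2=0 w6=1 clk=1 w4=1 w5=0 w3=1 w0=0 w1=0 w7=1
t14.Δ2 w2=0 w6=1 clk=1 w4=1 w5=1 w3=1 w0=0 w1=0 w7=1
t14.Δ3 w2=0 w6=1 clk=1 w4=1 w5=1 w3=0 w0=0 w1=0 w7=1
t15.Δ0 w2=0 w6=1 clk=1 w4=1 w5=1 w3=0 w0=0 w1=0 w7=1
t15.Δ1 w2=0 w6=1 clk=0 w4=1 w5=1 w3=0 w0=0 w1=0 w7=1
t16.Δ0 w2=0 w6=1 clk=0 w4=1 w5=1 w3=0 w0=0 w1=0 w7=1
t16.Δ1 w2=0 w6=0 clk=1 w4=1 w5=1 w3=0 w0=0 w1=0 w7=1
t16.Δ2 w2=0 w6=0 clk=1 w4=1 w5=0 w3=0 w0=0 w1=0 w7=1
t16.Δ3 w2=0 w6=0 clk=1 w4=1 w5=0 w3=1 w0=0 w1=0 w7=1

0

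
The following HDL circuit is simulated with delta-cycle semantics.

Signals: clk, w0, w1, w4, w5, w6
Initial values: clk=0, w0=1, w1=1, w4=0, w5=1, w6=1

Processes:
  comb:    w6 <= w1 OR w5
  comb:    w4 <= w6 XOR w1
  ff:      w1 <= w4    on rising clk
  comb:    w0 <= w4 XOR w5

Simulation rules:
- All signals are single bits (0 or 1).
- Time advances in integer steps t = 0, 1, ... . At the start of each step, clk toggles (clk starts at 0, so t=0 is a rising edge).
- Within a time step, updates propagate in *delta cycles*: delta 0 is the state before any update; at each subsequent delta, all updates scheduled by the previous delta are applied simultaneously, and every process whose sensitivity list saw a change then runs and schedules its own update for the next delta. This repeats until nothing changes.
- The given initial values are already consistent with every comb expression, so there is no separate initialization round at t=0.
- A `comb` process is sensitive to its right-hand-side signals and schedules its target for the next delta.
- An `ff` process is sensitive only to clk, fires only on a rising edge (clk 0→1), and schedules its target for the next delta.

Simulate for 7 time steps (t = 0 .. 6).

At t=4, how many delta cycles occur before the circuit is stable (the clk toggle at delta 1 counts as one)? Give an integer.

[bits: clk,w4,w6,w1,w0,w5]
t=0: Δ0=001111 Δ1=101111 Δ2=101011 Δ3=111011 Δ4=111001 | 4Δ
t=1: Δ0=111001 Δ1=011001 | 1Δ
t=2: Δ0=011001 Δ1=111001 Δ2=111101 Δ3=101101 Δ4=101111 | 4Δ
t=3: Δ0=101111 Δ1=001111 | 1Δ
t=4: Δ0=001111 Δ1=101111 Δ2=101011 Δ3=111011 Δ4=111001 | 4Δ
t=5: Δ0=111001 Δ1=011001 | 1Δ
t=6: Δ0=011001 Δ1=111001 Δ2=111101 Δ3=101101 Δ4=101111 | 4Δ

4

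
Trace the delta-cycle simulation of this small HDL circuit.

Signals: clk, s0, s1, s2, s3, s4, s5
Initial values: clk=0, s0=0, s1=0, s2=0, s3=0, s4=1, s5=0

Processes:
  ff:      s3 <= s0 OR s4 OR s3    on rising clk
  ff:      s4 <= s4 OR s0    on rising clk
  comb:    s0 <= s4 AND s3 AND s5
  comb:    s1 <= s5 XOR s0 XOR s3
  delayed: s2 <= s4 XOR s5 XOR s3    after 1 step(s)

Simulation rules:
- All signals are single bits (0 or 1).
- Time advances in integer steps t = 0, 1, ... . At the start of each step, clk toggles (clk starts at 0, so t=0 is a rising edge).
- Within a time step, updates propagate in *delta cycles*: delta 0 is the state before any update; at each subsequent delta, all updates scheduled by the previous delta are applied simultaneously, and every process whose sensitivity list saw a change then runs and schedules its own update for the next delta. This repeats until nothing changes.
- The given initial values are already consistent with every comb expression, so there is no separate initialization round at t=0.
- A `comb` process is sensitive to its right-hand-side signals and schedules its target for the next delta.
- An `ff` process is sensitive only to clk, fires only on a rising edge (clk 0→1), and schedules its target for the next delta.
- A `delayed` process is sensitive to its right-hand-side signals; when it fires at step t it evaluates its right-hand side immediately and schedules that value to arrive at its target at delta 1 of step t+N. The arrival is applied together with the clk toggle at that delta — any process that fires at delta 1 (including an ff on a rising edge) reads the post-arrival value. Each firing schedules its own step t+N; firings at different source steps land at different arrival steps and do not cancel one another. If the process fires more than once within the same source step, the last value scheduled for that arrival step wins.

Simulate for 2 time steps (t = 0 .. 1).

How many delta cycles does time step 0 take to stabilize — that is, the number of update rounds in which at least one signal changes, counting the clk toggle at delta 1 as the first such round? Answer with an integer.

t0.Δ0 s4=1 clk=0 s3=0 s1=0 s5=0 s2=0 s0=0
t0.Δ1 s4=1 clk=1 s3=0 s1=0 s5=0 s2=0 s0=0
t0.Δ2 s4=1 clk=1 s3=1 s1=0 s5=0 s2=0 s0=0
t0.Δ3 s4=1 clk=1 s3=1 s1=1 s5=0 s2=0 s0=0
t1.Δ0 s4=1 clk=1 s3=1 s1=1 s5=0 s2=0 s0=0
t1.Δ1 s4=1 clk=0 s3=1 s1=1 s5=0 s2=0 s0=0

3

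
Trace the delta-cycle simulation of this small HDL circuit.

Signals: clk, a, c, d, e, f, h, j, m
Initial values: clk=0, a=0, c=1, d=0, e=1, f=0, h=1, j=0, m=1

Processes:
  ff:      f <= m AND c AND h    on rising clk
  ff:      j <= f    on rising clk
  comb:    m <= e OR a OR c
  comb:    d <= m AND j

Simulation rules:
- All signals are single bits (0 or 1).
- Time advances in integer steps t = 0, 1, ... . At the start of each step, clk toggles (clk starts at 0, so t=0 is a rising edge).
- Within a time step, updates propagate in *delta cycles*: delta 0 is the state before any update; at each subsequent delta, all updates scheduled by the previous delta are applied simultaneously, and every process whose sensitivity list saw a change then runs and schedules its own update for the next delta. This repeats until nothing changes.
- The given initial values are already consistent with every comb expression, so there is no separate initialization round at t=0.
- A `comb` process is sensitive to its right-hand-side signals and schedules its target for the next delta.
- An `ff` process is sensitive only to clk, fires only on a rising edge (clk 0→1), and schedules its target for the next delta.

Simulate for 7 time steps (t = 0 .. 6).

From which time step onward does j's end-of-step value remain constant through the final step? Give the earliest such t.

t=0 Δ0: m=1 j=0 f=0 e=1 h=1 d=0 clk=0 c=1 a=0
  Δ1: clk:0→1
  Δ2: f:0→1
  (2Δ to stable)
t=1 Δ0: m=1 j=0 f=1 e=1 h=1 d=0 clk=1 c=1 a=0
  Δ1: clk:1→0
  (1Δ to stable)
t=2 Δ0: m=1 j=0 f=1 e=1 h=1 d=0 clk=0 c=1 a=0
  Δ1: clk:0→1
  Δ2: j:0→1
  Δ3: d:0→1
  (3Δ to stable)
t=3 Δ0: m=1 j=1 f=1 e=1 h=1 d=1 clk=1 c=1 a=0
  Δ1: clk:1→0
  (1Δ to stable)
t=4 Δ0: m=1 j=1 f=1 e=1 h=1 d=1 clk=0 c=1 a=0
  Δ1: clk:0→1
  (1Δ to stable)
t=5 Δ0: m=1 j=1 f=1 e=1 h=1 d=1 clk=1 c=1 a=0
  Δ1: clk:1→0
  (1Δ to stable)
t=6 Δ0: m=1 j=1 f=1 e=1 h=1 d=1 clk=0 c=1 a=0
  Δ1: clk:0→1
  (1Δ to stable)

2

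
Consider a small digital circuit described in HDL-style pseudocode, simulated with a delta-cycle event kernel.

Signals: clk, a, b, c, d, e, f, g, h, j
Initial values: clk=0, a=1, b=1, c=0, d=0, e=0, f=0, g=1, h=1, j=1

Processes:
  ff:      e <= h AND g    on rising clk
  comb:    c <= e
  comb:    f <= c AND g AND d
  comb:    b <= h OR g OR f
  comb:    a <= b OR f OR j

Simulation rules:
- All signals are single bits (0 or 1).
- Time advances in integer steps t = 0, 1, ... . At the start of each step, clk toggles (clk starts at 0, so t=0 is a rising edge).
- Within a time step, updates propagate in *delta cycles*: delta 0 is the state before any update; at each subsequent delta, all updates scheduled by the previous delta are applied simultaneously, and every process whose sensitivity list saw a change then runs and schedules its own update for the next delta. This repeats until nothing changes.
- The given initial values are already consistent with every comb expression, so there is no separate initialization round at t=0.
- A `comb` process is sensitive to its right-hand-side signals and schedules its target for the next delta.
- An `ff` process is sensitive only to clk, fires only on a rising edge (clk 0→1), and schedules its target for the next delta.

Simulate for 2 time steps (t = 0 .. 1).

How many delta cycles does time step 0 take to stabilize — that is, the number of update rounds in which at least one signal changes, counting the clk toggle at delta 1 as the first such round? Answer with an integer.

t0.Δ0 f=0 c=0 clk=0 d=0 e=0 a=1 b=1 g=1 h=1 j=1
t0.Δ1 f=0 c=0 clk=1 d=0 e=0 a=1 b=1 g=1 h=1 j=1
t0.Δ2 f=0 c=0 clk=1 d=0 e=1 a=1 b=1 g=1 h=1 j=1
t0.Δ3 f=0 c=1 clk=1 d=0 e=1 a=1 b=1 g=1 h=1 j=1
t1.Δ0 f=0 c=1 clk=1 d=0 e=1 a=1 b=1 g=1 h=1 j=1
t1.Δ1 f=0 c=1 clk=0 d=0 e=1 a=1 b=1 g=1 h=1 j=1

3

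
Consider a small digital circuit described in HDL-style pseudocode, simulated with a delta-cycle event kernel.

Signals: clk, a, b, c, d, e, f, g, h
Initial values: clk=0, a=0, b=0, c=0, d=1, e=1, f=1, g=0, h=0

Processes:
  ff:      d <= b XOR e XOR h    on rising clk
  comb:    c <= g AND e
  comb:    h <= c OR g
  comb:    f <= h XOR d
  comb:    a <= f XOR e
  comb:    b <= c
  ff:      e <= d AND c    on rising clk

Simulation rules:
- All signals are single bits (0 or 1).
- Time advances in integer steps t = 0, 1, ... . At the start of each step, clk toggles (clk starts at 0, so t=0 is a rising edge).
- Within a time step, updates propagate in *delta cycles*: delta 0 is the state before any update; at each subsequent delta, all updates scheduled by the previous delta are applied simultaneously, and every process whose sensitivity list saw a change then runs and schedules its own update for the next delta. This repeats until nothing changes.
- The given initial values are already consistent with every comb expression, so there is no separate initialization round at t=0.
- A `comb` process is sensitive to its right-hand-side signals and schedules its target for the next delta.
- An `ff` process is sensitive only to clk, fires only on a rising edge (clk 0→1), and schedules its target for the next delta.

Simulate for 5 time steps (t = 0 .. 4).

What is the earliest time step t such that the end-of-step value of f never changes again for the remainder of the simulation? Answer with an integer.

2

t0.Δ0 e=1 h=0 clk=0 b=0 a=0 c=0 d=1 f=1 g=0
t0.Δ1 e=1 h=0 clk=1 b=0 a=0 c=0 d=1 f=1 g=0
t0.Δ2 e=0 h=0 clk=1 b=0 a=0 c=0 d=1 f=1 g=0
t0.Δ3 e=0 h=0 clk=1 b=0 a=1 c=0 d=1 f=1 g=0
t1.Δ0 e=0 h=0 clk=1 b=0 a=1 c=0 d=1 f=1 g=0
t1.Δ1 e=0 h=0 clk=0 b=0 a=1 c=0 d=1 f=1 g=0
t2.Δ0 e=0 h=0 clk=0 b=0 a=1 c=0 d=1 f=1 g=0
t2.Δ1 e=0 h=0 clk=1 b=0 a=1 c=0 d=1 f=1 g=0
t2.Δ2 e=0 h=0 clk=1 b=0 a=1 c=0 d=0 f=1 g=0
t2.Δ3 e=0 h=0 clk=1 b=0 a=1 c=0 d=0 f=0 g=0
t2.Δ4 e=0 h=0 clk=1 b=0 a=0 c=0 d=0 f=0 g=0
t3.Δ0 e=0 h=0 clk=1 b=0 a=0 c=0 d=0 f=0 g=0
t3.Δ1 e=0 h=0 clk=0 b=0 a=0 c=0 d=0 f=0 g=0
t4.Δ0 e=0 h=0 clk=0 b=0 a=0 c=0 d=0 f=0 g=0
t4.Δ1 e=0 h=0 clk=1 b=0 a=0 c=0 d=0 f=0 g=0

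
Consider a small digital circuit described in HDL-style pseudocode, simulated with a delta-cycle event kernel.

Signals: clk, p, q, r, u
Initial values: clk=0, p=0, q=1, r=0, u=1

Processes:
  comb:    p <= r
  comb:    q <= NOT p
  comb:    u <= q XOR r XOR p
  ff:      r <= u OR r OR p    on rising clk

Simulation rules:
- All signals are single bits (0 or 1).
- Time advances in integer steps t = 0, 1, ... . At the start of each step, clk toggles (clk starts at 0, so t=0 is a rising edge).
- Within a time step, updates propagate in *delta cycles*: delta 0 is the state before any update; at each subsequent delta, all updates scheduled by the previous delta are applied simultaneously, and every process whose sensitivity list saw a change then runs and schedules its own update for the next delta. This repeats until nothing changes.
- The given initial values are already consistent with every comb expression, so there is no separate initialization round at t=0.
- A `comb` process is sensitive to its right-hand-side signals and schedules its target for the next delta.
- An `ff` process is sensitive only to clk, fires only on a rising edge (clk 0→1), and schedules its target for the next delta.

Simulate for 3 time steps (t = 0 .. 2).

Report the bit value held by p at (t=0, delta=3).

t=0 Δ0: clk=0 u=1 q=1 r=0 p=0
  Δ1: clk:0→1
  Δ2: r:0→1
  Δ3: u:1→0, p:0→1
  Δ4: u:0→1, q:1→0
  Δ5: u:1→0
  (5Δ to stable)
t=1 Δ0: clk=1 u=0 q=0 r=1 p=1
  Δ1: clk:1→0
  (1Δ to stable)
t=2 Δ0: clk=0 u=0 q=0 r=1 p=1
  Δ1: clk:0→1
  (1Δ to stable)

1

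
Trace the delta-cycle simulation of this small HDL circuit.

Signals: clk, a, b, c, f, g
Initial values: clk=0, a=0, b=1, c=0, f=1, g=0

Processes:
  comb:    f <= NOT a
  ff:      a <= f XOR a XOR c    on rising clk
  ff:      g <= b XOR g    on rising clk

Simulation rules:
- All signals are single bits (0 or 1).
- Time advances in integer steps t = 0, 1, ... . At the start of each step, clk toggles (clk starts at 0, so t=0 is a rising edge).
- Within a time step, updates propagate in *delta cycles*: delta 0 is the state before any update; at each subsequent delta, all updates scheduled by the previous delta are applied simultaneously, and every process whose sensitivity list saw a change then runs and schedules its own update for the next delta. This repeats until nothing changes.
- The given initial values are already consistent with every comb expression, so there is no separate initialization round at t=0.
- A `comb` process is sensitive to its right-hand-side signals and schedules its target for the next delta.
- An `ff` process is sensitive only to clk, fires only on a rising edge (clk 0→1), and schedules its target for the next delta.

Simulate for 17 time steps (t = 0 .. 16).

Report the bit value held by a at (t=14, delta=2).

1

[bits: clk,g,a,b,f,c]
t=0: Δ0=000110 Δ1=100110 Δ2=111110 Δ3=111100 | 3Δ
t=1: Δ0=111100 Δ1=011100 | 1Δ
t=2: Δ0=011100 Δ1=111100 Δ2=101100 | 2Δ
t=3: Δ0=101100 Δ1=001100 | 1Δ
t=4: Δ0=001100 Δ1=101100 Δ2=111100 | 2Δ
t=5: Δ0=111100 Δ1=011100 | 1Δ
t=6: Δ0=011100 Δ1=111100 Δ2=101100 | 2Δ
t=7: Δ0=101100 Δ1=001100 | 1Δ
t=8: Δ0=001100 Δ1=101100 Δ2=111100 | 2Δ
t=9: Δ0=111100 Δ1=011100 | 1Δ
t=10: Δ0=011100 Δ1=111100 Δ2=101100 | 2Δ
t=11: Δ0=101100 Δ1=001100 | 1Δ
t=12: Δ0=001100 Δ1=101100 Δ2=111100 | 2Δ
t=13: Δ0=111100 Δ1=011100 | 1Δ
t=14: Δ0=011100 Δ1=111100 Δ2=101100 | 2Δ
t=15: Δ0=101100 Δ1=001100 | 1Δ
t=16: Δ0=001100 Δ1=101100 Δ2=111100 | 2Δ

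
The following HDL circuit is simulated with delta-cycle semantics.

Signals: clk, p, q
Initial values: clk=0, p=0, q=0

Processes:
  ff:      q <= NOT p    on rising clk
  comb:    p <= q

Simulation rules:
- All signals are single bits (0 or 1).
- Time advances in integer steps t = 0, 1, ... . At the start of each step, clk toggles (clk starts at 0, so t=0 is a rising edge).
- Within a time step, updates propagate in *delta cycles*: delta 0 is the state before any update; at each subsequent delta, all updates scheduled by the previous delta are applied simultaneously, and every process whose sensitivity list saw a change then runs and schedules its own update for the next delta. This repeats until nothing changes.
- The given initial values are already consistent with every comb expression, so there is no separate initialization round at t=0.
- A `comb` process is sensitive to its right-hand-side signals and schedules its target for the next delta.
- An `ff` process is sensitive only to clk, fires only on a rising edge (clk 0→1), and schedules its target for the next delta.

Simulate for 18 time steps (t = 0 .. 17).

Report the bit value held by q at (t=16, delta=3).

t=0 Δ0: q=0 clk=0 p=0
  Δ1: clk:0→1
  Δ2: q:0→1
  Δ3: p:0→1
  (3Δ to stable)
t=1 Δ0: q=1 clk=1 p=1
  Δ1: clk:1→0
  (1Δ to stable)
t=2 Δ0: q=1 clk=0 p=1
  Δ1: clk:0→1
  Δ2: q:1→0
  Δ3: p:1→0
  (3Δ to stable)
t=3 Δ0: q=0 clk=1 p=0
  Δ1: clk:1→0
  (1Δ to stable)
t=4 Δ0: q=0 clk=0 p=0
  Δ1: clk:0→1
  Δ2: q:0→1
  Δ3: p:0→1
  (3Δ to stable)
t=5 Δ0: q=1 clk=1 p=1
  Δ1: clk:1→0
  (1Δ to stable)
t=6 Δ0: q=1 clk=0 p=1
  Δ1: clk:0→1
  Δ2: q:1→0
  Δ3: p:1→0
  (3Δ to stable)
t=7 Δ0: q=0 clk=1 p=0
  Δ1: clk:1→0
  (1Δ to stable)
t=8 Δ0: q=0 clk=0 p=0
  Δ1: clk:0→1
  Δ2: q:0→1
  Δ3: p:0→1
  (3Δ to stable)
t=9 Δ0: q=1 clk=1 p=1
  Δ1: clk:1→0
  (1Δ to stable)
t=10 Δ0: q=1 clk=0 p=1
  Δ1: clk:0→1
  Δ2: q:1→0
  Δ3: p:1→0
  (3Δ to stable)
t=11 Δ0: q=0 clk=1 p=0
  Δ1: clk:1→0
  (1Δ to stable)
t=12 Δ0: q=0 clk=0 p=0
  Δ1: clk:0→1
  Δ2: q:0→1
  Δ3: p:0→1
  (3Δ to stable)
t=13 Δ0: q=1 clk=1 p=1
  Δ1: clk:1→0
  (1Δ to stable)
t=14 Δ0: q=1 clk=0 p=1
  Δ1: clk:0→1
  Δ2: q:1→0
  Δ3: p:1→0
  (3Δ to stable)
t=15 Δ0: q=0 clk=1 p=0
  Δ1: clk:1→0
  (1Δ to stable)
t=16 Δ0: q=0 clk=0 p=0
  Δ1: clk:0→1
  Δ2: q:0→1
  Δ3: p:0→1
  (3Δ to stable)
t=17 Δ0: q=1 clk=1 p=1
  Δ1: clk:1→0
  (1Δ to stable)

1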